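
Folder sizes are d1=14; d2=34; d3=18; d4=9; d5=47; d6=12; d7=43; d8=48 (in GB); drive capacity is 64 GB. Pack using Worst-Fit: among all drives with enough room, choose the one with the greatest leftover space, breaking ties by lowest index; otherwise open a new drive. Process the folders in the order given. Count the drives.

d1 (14 GB) → drive 1 (remaining 50 GB)
d2 (34 GB) → drive 1 (remaining 16 GB)
d3 (18 GB) → drive 2 (remaining 46 GB)
d4 (9 GB) → drive 2 (remaining 37 GB)
d5 (47 GB) → drive 3 (remaining 17 GB)
d6 (12 GB) → drive 2 (remaining 25 GB)
d7 (43 GB) → drive 4 (remaining 21 GB)
d8 (48 GB) → drive 5 (remaining 16 GB)

5 drives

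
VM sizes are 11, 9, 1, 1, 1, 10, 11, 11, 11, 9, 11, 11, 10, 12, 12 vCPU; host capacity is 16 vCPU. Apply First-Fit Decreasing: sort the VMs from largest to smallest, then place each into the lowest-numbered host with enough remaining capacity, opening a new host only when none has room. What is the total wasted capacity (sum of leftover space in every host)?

61

Sorted descending: 12, 12, 11, 11, 11, 11, 11, 11, 10, 10, 9, 9, 1, 1, 1.
12 vCPU → host 1 (remaining 4 vCPU)
12 vCPU → host 2 (remaining 4 vCPU)
11 vCPU → host 3 (remaining 5 vCPU)
11 vCPU → host 4 (remaining 5 vCPU)
11 vCPU → host 5 (remaining 5 vCPU)
11 vCPU → host 6 (remaining 5 vCPU)
11 vCPU → host 7 (remaining 5 vCPU)
11 vCPU → host 8 (remaining 5 vCPU)
10 vCPU → host 9 (remaining 6 vCPU)
10 vCPU → host 10 (remaining 6 vCPU)
9 vCPU → host 11 (remaining 7 vCPU)
9 vCPU → host 12 (remaining 7 vCPU)
1 vCPU → host 1 (remaining 3 vCPU)
1 vCPU → host 1 (remaining 2 vCPU)
1 vCPU → host 1 (remaining 1 vCPU)
12 hosts × 16 vCPU = 192 vCPU; used 131 vCPU; unused 61 vCPU.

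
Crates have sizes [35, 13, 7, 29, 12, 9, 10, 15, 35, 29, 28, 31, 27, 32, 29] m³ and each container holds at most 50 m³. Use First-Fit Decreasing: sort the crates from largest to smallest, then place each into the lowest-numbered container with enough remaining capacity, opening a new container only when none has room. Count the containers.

Sorted descending: 35, 35, 32, 31, 29, 29, 29, 28, 27, 15, 13, 12, 10, 9, 7.
35 m³ → container 1 (remaining 15 m³)
35 m³ → container 2 (remaining 15 m³)
32 m³ → container 3 (remaining 18 m³)
31 m³ → container 4 (remaining 19 m³)
29 m³ → container 5 (remaining 21 m³)
29 m³ → container 6 (remaining 21 m³)
29 m³ → container 7 (remaining 21 m³)
28 m³ → container 8 (remaining 22 m³)
27 m³ → container 9 (remaining 23 m³)
15 m³ → container 1 (remaining 0 m³)
13 m³ → container 2 (remaining 2 m³)
12 m³ → container 3 (remaining 6 m³)
10 m³ → container 4 (remaining 9 m³)
9 m³ → container 4 (remaining 0 m³)
7 m³ → container 5 (remaining 14 m³)
Final containers: [35,15] [35,13] [32,12] [31,10,9] [29,7] [29] [29] [28] [27].

9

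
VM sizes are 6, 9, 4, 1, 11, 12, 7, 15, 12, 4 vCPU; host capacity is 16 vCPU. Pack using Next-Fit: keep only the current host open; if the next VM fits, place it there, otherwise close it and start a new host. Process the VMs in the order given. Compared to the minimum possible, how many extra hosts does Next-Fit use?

0

Next-Fit: [6,9] [4,1,11] [12] [7] [15] [12,4] → 6 hosts.
Total size 81 vCPU; any packing needs at least ⌈81/16⌉ = 6 hosts.
So 6 is already optimal.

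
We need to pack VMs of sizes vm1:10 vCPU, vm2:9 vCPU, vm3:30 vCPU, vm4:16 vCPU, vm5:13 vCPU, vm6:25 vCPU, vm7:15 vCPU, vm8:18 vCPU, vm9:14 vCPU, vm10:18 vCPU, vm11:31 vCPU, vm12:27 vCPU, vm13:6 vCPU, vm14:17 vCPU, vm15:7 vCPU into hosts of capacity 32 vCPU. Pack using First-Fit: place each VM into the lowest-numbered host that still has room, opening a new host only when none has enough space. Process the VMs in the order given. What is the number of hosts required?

Put vm1 (10 vCPU) in host 1; 22 vCPU remain.
Put vm2 (9 vCPU) in host 1; 13 vCPU remain.
Put vm3 (30 vCPU) in host 2; 2 vCPU remain.
Put vm4 (16 vCPU) in host 3; 16 vCPU remain.
Put vm5 (13 vCPU) in host 1; 0 vCPU remain.
Put vm6 (25 vCPU) in host 4; 7 vCPU remain.
Put vm7 (15 vCPU) in host 3; 1 vCPU remain.
Put vm8 (18 vCPU) in host 5; 14 vCPU remain.
Put vm9 (14 vCPU) in host 5; 0 vCPU remain.
Put vm10 (18 vCPU) in host 6; 14 vCPU remain.
Put vm11 (31 vCPU) in host 7; 1 vCPU remain.
Put vm12 (27 vCPU) in host 8; 5 vCPU remain.
Put vm13 (6 vCPU) in host 4; 1 vCPU remain.
Put vm14 (17 vCPU) in host 9; 15 vCPU remain.
Put vm15 (7 vCPU) in host 6; 7 vCPU remain.

9 hosts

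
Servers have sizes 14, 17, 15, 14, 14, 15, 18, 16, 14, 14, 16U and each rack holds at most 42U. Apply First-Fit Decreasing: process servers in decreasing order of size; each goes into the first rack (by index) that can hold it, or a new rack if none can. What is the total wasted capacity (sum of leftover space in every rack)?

43

Sorted descending: 18, 17, 16, 16, 15, 15, 14, 14, 14, 14, 14.
rack 1: place 18U, 24U left
rack 1: place 17U, 7U left
rack 2: place 16U, 26U left
rack 2: place 16U, 10U left
rack 3: place 15U, 27U left
rack 3: place 15U, 12U left
rack 4: place 14U, 28U left
rack 4: place 14U, 14U left
rack 4: place 14U, 0U left
rack 5: place 14U, 28U left
rack 5: place 14U, 14U left
5 racks × 42U = 210U; used 167U; unused 43U.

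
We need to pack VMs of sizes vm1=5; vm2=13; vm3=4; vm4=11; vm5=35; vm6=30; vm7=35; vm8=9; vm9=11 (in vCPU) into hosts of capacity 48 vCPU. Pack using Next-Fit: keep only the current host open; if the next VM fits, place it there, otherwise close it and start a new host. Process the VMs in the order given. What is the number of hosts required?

5

Put vm1 (5 vCPU) in host 1; 43 vCPU remain.
Put vm2 (13 vCPU) in host 1; 30 vCPU remain.
Put vm3 (4 vCPU) in host 1; 26 vCPU remain.
Put vm4 (11 vCPU) in host 1; 15 vCPU remain.
Put vm5 (35 vCPU) in host 2; 13 vCPU remain.
Put vm6 (30 vCPU) in host 3; 18 vCPU remain.
Put vm7 (35 vCPU) in host 4; 13 vCPU remain.
Put vm8 (9 vCPU) in host 4; 4 vCPU remain.
Put vm9 (11 vCPU) in host 5; 37 vCPU remain.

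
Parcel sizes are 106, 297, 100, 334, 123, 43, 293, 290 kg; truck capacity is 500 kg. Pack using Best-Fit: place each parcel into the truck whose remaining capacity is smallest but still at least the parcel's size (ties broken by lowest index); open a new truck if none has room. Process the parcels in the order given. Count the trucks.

Put 106 kg in truck 1; 394 kg remain.
Put 297 kg in truck 1; 97 kg remain.
Put 100 kg in truck 2; 400 kg remain.
Put 334 kg in truck 2; 66 kg remain.
Put 123 kg in truck 3; 377 kg remain.
Put 43 kg in truck 2; 23 kg remain.
Put 293 kg in truck 3; 84 kg remain.
Put 290 kg in truck 4; 210 kg remain.
Final trucks: [106,297] [100,334,43] [123,293] [290].

4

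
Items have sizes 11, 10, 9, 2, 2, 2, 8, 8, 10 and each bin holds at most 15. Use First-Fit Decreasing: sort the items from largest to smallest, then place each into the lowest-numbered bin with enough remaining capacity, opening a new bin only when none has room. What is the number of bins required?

Sorted descending: 11, 10, 10, 9, 8, 8, 2, 2, 2.
Put 11 in bin 1; 4 remain.
Put 10 in bin 2; 5 remain.
Put 10 in bin 3; 5 remain.
Put 9 in bin 4; 6 remain.
Put 8 in bin 5; 7 remain.
Put 8 in bin 6; 7 remain.
Put 2 in bin 1; 2 remain.
Put 2 in bin 1; 0 remain.
Put 2 in bin 2; 3 remain.

6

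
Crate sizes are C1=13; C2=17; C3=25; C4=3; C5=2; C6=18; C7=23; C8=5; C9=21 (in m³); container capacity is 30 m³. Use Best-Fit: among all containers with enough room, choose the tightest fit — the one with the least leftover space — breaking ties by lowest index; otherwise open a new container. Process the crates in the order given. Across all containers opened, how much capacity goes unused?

23

Put C1 (13 m³) in container 1; 17 m³ remain.
Put C2 (17 m³) in container 1; 0 m³ remain.
Put C3 (25 m³) in container 2; 5 m³ remain.
Put C4 (3 m³) in container 2; 2 m³ remain.
Put C5 (2 m³) in container 2; 0 m³ remain.
Put C6 (18 m³) in container 3; 12 m³ remain.
Put C7 (23 m³) in container 4; 7 m³ remain.
Put C8 (5 m³) in container 4; 2 m³ remain.
Put C9 (21 m³) in container 5; 9 m³ remain.
5 containers × 30 m³ = 150 m³; used 127 m³; unused 23 m³.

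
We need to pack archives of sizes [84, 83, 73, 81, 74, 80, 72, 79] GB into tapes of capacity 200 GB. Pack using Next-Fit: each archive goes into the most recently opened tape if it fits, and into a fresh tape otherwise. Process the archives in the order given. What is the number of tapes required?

84 GB → tape 1 (remaining 116 GB)
83 GB → tape 1 (remaining 33 GB)
73 GB → tape 2 (remaining 127 GB)
81 GB → tape 2 (remaining 46 GB)
74 GB → tape 3 (remaining 126 GB)
80 GB → tape 3 (remaining 46 GB)
72 GB → tape 4 (remaining 128 GB)
79 GB → tape 4 (remaining 49 GB)

4 tapes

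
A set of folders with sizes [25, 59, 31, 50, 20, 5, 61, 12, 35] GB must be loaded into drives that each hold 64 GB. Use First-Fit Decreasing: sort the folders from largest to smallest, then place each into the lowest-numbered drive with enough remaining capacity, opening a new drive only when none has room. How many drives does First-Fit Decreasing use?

5

Sorted descending: 61, 59, 50, 35, 31, 25, 20, 12, 5.
drive 1: place 61 GB, 3 GB left
drive 2: place 59 GB, 5 GB left
drive 3: place 50 GB, 14 GB left
drive 4: place 35 GB, 29 GB left
drive 5: place 31 GB, 33 GB left
drive 4: place 25 GB, 4 GB left
drive 5: place 20 GB, 13 GB left
drive 3: place 12 GB, 2 GB left
drive 2: place 5 GB, 0 GB left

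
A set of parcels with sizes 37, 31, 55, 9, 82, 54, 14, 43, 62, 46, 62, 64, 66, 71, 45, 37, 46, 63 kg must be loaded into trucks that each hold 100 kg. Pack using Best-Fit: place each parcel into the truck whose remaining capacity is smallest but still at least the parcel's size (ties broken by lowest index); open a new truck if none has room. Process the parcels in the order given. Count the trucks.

11

Put 37 kg in truck 1; 63 kg remain.
Put 31 kg in truck 1; 32 kg remain.
Put 55 kg in truck 2; 45 kg remain.
Put 9 kg in truck 1; 23 kg remain.
Put 82 kg in truck 3; 18 kg remain.
Put 54 kg in truck 4; 46 kg remain.
Put 14 kg in truck 3; 4 kg remain.
Put 43 kg in truck 2; 2 kg remain.
Put 62 kg in truck 5; 38 kg remain.
Put 46 kg in truck 4; 0 kg remain.
Put 62 kg in truck 6; 38 kg remain.
Put 64 kg in truck 7; 36 kg remain.
Put 66 kg in truck 8; 34 kg remain.
Put 71 kg in truck 9; 29 kg remain.
Put 45 kg in truck 10; 55 kg remain.
Put 37 kg in truck 5; 1 kg remain.
Put 46 kg in truck 10; 9 kg remain.
Put 63 kg in truck 11; 37 kg remain.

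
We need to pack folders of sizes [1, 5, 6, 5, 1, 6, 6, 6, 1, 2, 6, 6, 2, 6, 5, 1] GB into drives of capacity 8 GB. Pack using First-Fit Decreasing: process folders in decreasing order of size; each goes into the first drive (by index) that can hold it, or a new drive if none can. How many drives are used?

Sorted descending: 6, 6, 6, 6, 6, 6, 6, 5, 5, 5, 2, 2, 1, 1, 1, 1.
6 GB → drive 1 (remaining 2 GB)
6 GB → drive 2 (remaining 2 GB)
6 GB → drive 3 (remaining 2 GB)
6 GB → drive 4 (remaining 2 GB)
6 GB → drive 5 (remaining 2 GB)
6 GB → drive 6 (remaining 2 GB)
6 GB → drive 7 (remaining 2 GB)
5 GB → drive 8 (remaining 3 GB)
5 GB → drive 9 (remaining 3 GB)
5 GB → drive 10 (remaining 3 GB)
2 GB → drive 1 (remaining 0 GB)
2 GB → drive 2 (remaining 0 GB)
1 GB → drive 3 (remaining 1 GB)
1 GB → drive 3 (remaining 0 GB)
1 GB → drive 4 (remaining 1 GB)
1 GB → drive 4 (remaining 0 GB)
Final drives: [6,2] [6,2] [6,1,1] [6,1,1] [6] [6] [6] [5] [5] [5].

10 drives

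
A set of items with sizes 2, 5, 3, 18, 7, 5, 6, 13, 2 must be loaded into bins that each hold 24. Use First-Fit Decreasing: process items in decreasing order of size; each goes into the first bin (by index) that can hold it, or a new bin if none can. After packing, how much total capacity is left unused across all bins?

11

Sorted descending: 18, 13, 7, 6, 5, 5, 3, 2, 2.
Put 18 in bin 1; 6 remain.
Put 13 in bin 2; 11 remain.
Put 7 in bin 2; 4 remain.
Put 6 in bin 1; 0 remain.
Put 5 in bin 3; 19 remain.
Put 5 in bin 3; 14 remain.
Put 3 in bin 2; 1 remain.
Put 2 in bin 3; 12 remain.
Put 2 in bin 3; 10 remain.
3 bins × 24 = 72; used 61; unused 11.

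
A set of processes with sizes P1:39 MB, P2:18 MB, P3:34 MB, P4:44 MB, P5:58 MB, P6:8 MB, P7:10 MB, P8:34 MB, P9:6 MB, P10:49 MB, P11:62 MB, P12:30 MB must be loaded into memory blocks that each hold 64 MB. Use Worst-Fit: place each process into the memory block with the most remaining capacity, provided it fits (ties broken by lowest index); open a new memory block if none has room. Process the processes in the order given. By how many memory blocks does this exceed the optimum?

1

Worst-Fit: [39,18] [34,8,10] [44] [58] [34,6] [49] [62] [30] → 8 memory blocks.
Total size 392 MB; any packing needs at least ⌈392/64⌉ = 7 memory blocks.
An optimal packing achieves that bound: [62] [58,6] [49,10] [44,18] [39,8] [34,30] [34] → 7 memory blocks.
Excess: 8 − 7 = 1.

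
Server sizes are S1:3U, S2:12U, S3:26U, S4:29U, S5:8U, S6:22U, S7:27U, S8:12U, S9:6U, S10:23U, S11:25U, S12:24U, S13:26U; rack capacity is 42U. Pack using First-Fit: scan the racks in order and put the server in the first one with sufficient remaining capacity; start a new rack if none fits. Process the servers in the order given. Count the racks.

Put S1 (3U) in rack 1; 39U remain.
Put S2 (12U) in rack 1; 27U remain.
Put S3 (26U) in rack 1; 1U remain.
Put S4 (29U) in rack 2; 13U remain.
Put S5 (8U) in rack 2; 5U remain.
Put S6 (22U) in rack 3; 20U remain.
Put S7 (27U) in rack 4; 15U remain.
Put S8 (12U) in rack 3; 8U remain.
Put S9 (6U) in rack 3; 2U remain.
Put S10 (23U) in rack 5; 19U remain.
Put S11 (25U) in rack 6; 17U remain.
Put S12 (24U) in rack 7; 18U remain.
Put S13 (26U) in rack 8; 16U remain.
Final racks: [3,12,26] [29,8] [22,12,6] [27] [23] [25] [24] [26].

8 racks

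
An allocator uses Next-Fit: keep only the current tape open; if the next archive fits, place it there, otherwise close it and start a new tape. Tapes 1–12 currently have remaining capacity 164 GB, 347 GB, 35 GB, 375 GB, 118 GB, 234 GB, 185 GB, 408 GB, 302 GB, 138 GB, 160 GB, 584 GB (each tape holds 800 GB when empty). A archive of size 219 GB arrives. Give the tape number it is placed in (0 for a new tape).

Next-Fit only looks at tape 12, which has 584 GB free.
219 GB fits there.

12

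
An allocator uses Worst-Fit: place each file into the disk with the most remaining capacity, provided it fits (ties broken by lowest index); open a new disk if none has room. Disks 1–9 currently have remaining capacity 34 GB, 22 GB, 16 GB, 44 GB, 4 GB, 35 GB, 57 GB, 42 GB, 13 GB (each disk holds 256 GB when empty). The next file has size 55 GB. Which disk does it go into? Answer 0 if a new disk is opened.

Disks with room: disk 7 (57 GB).
Most room is disk 7 with 57 GB free.

7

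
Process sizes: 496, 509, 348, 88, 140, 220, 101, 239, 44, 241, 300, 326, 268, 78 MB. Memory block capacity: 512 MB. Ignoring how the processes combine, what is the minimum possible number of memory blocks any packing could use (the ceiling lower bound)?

7

Total size = 496 + 509 + 348 + 88 + 140 + 220 + 101 + 239 + 44 + 241 + 300 + 326 + 268 + 78 = 3398 MB.
⌈3398 / 512⌉ = 7.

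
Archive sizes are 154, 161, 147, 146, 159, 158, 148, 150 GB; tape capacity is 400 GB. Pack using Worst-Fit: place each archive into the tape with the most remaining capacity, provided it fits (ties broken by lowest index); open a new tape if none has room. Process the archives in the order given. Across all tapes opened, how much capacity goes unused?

Put 154 GB in tape 1; 246 GB remain.
Put 161 GB in tape 1; 85 GB remain.
Put 147 GB in tape 2; 253 GB remain.
Put 146 GB in tape 2; 107 GB remain.
Put 159 GB in tape 3; 241 GB remain.
Put 158 GB in tape 3; 83 GB remain.
Put 148 GB in tape 4; 252 GB remain.
Put 150 GB in tape 4; 102 GB remain.
4 tapes × 400 GB = 1600 GB; used 1223 GB; unused 377 GB.

377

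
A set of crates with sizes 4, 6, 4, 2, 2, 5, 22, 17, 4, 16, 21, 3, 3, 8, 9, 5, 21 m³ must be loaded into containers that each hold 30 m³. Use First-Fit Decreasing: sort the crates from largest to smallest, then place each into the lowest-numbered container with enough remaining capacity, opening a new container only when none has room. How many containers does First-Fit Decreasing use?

Sorted descending: 22, 21, 21, 17, 16, 9, 8, 6, 5, 5, 4, 4, 4, 3, 3, 2, 2.
22 m³ → container 1 (remaining 8 m³)
21 m³ → container 2 (remaining 9 m³)
21 m³ → container 3 (remaining 9 m³)
17 m³ → container 4 (remaining 13 m³)
16 m³ → container 5 (remaining 14 m³)
9 m³ → container 2 (remaining 0 m³)
8 m³ → container 1 (remaining 0 m³)
6 m³ → container 3 (remaining 3 m³)
5 m³ → container 4 (remaining 8 m³)
5 m³ → container 4 (remaining 3 m³)
4 m³ → container 5 (remaining 10 m³)
4 m³ → container 5 (remaining 6 m³)
4 m³ → container 5 (remaining 2 m³)
3 m³ → container 3 (remaining 0 m³)
3 m³ → container 4 (remaining 0 m³)
2 m³ → container 5 (remaining 0 m³)
2 m³ → container 6 (remaining 28 m³)
Final containers: [22,8] [21,9] [21,6,3] [17,5,5,3] [16,4,4,4,2] [2].

6 containers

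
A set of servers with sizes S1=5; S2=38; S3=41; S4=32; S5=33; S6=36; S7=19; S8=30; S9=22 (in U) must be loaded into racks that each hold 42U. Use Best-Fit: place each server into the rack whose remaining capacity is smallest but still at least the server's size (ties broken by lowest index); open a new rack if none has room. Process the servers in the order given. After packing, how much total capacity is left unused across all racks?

rack 1: place S1 (5U), 37U left
rack 2: place S2 (38U), 4U left
rack 3: place S3 (41U), 1U left
rack 1: place S4 (32U), 5U left
rack 4: place S5 (33U), 9U left
rack 5: place S6 (36U), 6U left
rack 6: place S7 (19U), 23U left
rack 7: place S8 (30U), 12U left
rack 6: place S9 (22U), 1U left
7 racks × 42U = 294U; used 256U; unused 38U.

38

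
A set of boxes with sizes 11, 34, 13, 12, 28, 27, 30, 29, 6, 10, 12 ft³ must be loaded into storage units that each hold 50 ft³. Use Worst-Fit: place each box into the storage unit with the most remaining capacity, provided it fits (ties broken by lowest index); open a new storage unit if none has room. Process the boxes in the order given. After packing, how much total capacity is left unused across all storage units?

88

Put 11 ft³ in storage unit 1; 39 ft³ remain.
Put 34 ft³ in storage unit 1; 5 ft³ remain.
Put 13 ft³ in storage unit 2; 37 ft³ remain.
Put 12 ft³ in storage unit 2; 25 ft³ remain.
Put 28 ft³ in storage unit 3; 22 ft³ remain.
Put 27 ft³ in storage unit 4; 23 ft³ remain.
Put 30 ft³ in storage unit 5; 20 ft³ remain.
Put 29 ft³ in storage unit 6; 21 ft³ remain.
Put 6 ft³ in storage unit 2; 19 ft³ remain.
Put 10 ft³ in storage unit 4; 13 ft³ remain.
Put 12 ft³ in storage unit 3; 10 ft³ remain.
6 storage units × 50 ft³ = 300 ft³; used 212 ft³; unused 88 ft³.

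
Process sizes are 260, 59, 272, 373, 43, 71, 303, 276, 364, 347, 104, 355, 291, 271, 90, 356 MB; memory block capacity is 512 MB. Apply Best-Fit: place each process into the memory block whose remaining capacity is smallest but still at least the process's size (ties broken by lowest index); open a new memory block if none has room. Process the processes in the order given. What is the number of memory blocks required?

260 MB → memory block 1 (remaining 252 MB)
59 MB → memory block 1 (remaining 193 MB)
272 MB → memory block 2 (remaining 240 MB)
373 MB → memory block 3 (remaining 139 MB)
43 MB → memory block 3 (remaining 96 MB)
71 MB → memory block 3 (remaining 25 MB)
303 MB → memory block 4 (remaining 209 MB)
276 MB → memory block 5 (remaining 236 MB)
364 MB → memory block 6 (remaining 148 MB)
347 MB → memory block 7 (remaining 165 MB)
104 MB → memory block 6 (remaining 44 MB)
355 MB → memory block 8 (remaining 157 MB)
291 MB → memory block 9 (remaining 221 MB)
271 MB → memory block 10 (remaining 241 MB)
90 MB → memory block 8 (remaining 67 MB)
356 MB → memory block 11 (remaining 156 MB)
Final memory blocks: [260,59] [272] [373,43,71] [303] [276] [364,104] [347] [355,90] [291] [271] [356].

11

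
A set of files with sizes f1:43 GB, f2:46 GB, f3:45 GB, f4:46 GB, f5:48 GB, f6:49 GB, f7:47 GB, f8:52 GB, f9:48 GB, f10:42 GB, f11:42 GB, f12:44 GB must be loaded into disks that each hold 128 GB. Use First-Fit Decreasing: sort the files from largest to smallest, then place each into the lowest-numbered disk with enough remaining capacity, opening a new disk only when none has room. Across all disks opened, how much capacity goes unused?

216

Sorted descending: 52, 49, 48, 48, 47, 46, 46, 45, 44, 43, 42, 42.
disk 1: place 52 GB, 76 GB left
disk 1: place 49 GB, 27 GB left
disk 2: place 48 GB, 80 GB left
disk 2: place 48 GB, 32 GB left
disk 3: place 47 GB, 81 GB left
disk 3: place 46 GB, 35 GB left
disk 4: place 46 GB, 82 GB left
disk 4: place 45 GB, 37 GB left
disk 5: place 44 GB, 84 GB left
disk 5: place 43 GB, 41 GB left
disk 6: place 42 GB, 86 GB left
disk 6: place 42 GB, 44 GB left
6 disks × 128 GB = 768 GB; used 552 GB; unused 216 GB.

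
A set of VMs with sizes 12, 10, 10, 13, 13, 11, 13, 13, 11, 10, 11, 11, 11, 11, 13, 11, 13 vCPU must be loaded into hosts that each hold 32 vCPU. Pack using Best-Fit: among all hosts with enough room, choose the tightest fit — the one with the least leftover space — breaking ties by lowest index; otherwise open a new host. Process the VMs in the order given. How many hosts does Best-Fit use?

8 hosts

host 1: place 12 vCPU, 20 vCPU left
host 1: place 10 vCPU, 10 vCPU left
host 1: place 10 vCPU, 0 vCPU left
host 2: place 13 vCPU, 19 vCPU left
host 2: place 13 vCPU, 6 vCPU left
host 3: place 11 vCPU, 21 vCPU left
host 3: place 13 vCPU, 8 vCPU left
host 4: place 13 vCPU, 19 vCPU left
host 4: place 11 vCPU, 8 vCPU left
host 5: place 10 vCPU, 22 vCPU left
host 5: place 11 vCPU, 11 vCPU left
host 5: place 11 vCPU, 0 vCPU left
host 6: place 11 vCPU, 21 vCPU left
host 6: place 11 vCPU, 10 vCPU left
host 7: place 13 vCPU, 19 vCPU left
host 7: place 11 vCPU, 8 vCPU left
host 8: place 13 vCPU, 19 vCPU left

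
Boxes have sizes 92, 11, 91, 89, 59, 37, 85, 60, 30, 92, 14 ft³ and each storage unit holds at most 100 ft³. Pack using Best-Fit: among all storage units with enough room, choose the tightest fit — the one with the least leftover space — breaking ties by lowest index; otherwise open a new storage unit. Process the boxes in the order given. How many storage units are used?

7 storage units

92 ft³ → storage unit 1 (remaining 8 ft³)
11 ft³ → storage unit 2 (remaining 89 ft³)
91 ft³ → storage unit 3 (remaining 9 ft³)
89 ft³ → storage unit 2 (remaining 0 ft³)
59 ft³ → storage unit 4 (remaining 41 ft³)
37 ft³ → storage unit 4 (remaining 4 ft³)
85 ft³ → storage unit 5 (remaining 15 ft³)
60 ft³ → storage unit 6 (remaining 40 ft³)
30 ft³ → storage unit 6 (remaining 10 ft³)
92 ft³ → storage unit 7 (remaining 8 ft³)
14 ft³ → storage unit 5 (remaining 1 ft³)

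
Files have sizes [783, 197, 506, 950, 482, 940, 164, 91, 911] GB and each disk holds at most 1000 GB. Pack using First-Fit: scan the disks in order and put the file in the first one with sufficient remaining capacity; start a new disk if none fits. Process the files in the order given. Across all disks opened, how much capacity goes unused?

976

Put 783 GB in disk 1; 217 GB remain.
Put 197 GB in disk 1; 20 GB remain.
Put 506 GB in disk 2; 494 GB remain.
Put 950 GB in disk 3; 50 GB remain.
Put 482 GB in disk 2; 12 GB remain.
Put 940 GB in disk 4; 60 GB remain.
Put 164 GB in disk 5; 836 GB remain.
Put 91 GB in disk 5; 745 GB remain.
Put 911 GB in disk 6; 89 GB remain.
6 disks × 1000 GB = 6000 GB; used 5024 GB; unused 976 GB.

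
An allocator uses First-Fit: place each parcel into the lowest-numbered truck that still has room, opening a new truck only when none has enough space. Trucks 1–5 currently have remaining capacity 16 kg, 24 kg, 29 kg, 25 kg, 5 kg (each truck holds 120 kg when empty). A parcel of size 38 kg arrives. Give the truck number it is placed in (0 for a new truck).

No truck has ≥ 38 kg free, so a new truck is opened.

0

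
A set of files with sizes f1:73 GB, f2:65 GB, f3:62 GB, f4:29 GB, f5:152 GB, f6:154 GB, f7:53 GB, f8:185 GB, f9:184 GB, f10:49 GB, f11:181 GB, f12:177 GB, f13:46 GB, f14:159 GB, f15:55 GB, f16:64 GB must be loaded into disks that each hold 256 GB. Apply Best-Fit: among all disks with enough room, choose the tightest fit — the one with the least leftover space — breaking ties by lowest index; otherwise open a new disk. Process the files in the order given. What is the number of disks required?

8 disks

f1 (73 GB) → disk 1 (remaining 183 GB)
f2 (65 GB) → disk 1 (remaining 118 GB)
f3 (62 GB) → disk 1 (remaining 56 GB)
f4 (29 GB) → disk 1 (remaining 27 GB)
f5 (152 GB) → disk 2 (remaining 104 GB)
f6 (154 GB) → disk 3 (remaining 102 GB)
f7 (53 GB) → disk 3 (remaining 49 GB)
f8 (185 GB) → disk 4 (remaining 71 GB)
f9 (184 GB) → disk 5 (remaining 72 GB)
f10 (49 GB) → disk 3 (remaining 0 GB)
f11 (181 GB) → disk 6 (remaining 75 GB)
f12 (177 GB) → disk 7 (remaining 79 GB)
f13 (46 GB) → disk 4 (remaining 25 GB)
f14 (159 GB) → disk 8 (remaining 97 GB)
f15 (55 GB) → disk 5 (remaining 17 GB)
f16 (64 GB) → disk 6 (remaining 11 GB)
Final disks: [73,65,62,29] [152] [154,53,49] [185,46] [184,55] [181,64] [177] [159].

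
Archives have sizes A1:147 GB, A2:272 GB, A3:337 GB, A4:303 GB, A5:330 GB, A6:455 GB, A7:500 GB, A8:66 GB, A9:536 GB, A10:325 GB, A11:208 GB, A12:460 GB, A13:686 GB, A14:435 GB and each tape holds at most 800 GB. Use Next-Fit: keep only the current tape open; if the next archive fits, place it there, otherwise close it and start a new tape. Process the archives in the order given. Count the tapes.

9 tapes

tape 1: place A1 (147 GB), 653 GB left
tape 1: place A2 (272 GB), 381 GB left
tape 1: place A3 (337 GB), 44 GB left
tape 2: place A4 (303 GB), 497 GB left
tape 2: place A5 (330 GB), 167 GB left
tape 3: place A6 (455 GB), 345 GB left
tape 4: place A7 (500 GB), 300 GB left
tape 4: place A8 (66 GB), 234 GB left
tape 5: place A9 (536 GB), 264 GB left
tape 6: place A10 (325 GB), 475 GB left
tape 6: place A11 (208 GB), 267 GB left
tape 7: place A12 (460 GB), 340 GB left
tape 8: place A13 (686 GB), 114 GB left
tape 9: place A14 (435 GB), 365 GB left
Final tapes: [147,272,337] [303,330] [455] [500,66] [536] [325,208] [460] [686] [435].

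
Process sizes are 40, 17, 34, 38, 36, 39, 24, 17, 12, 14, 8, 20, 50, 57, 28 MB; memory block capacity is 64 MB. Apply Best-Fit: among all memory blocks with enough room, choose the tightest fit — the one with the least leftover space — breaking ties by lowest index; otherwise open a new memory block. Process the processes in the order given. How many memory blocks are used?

8

memory block 1: place 40 MB, 24 MB left
memory block 1: place 17 MB, 7 MB left
memory block 2: place 34 MB, 30 MB left
memory block 3: place 38 MB, 26 MB left
memory block 4: place 36 MB, 28 MB left
memory block 5: place 39 MB, 25 MB left
memory block 5: place 24 MB, 1 MB left
memory block 3: place 17 MB, 9 MB left
memory block 4: place 12 MB, 16 MB left
memory block 4: place 14 MB, 2 MB left
memory block 3: place 8 MB, 1 MB left
memory block 2: place 20 MB, 10 MB left
memory block 6: place 50 MB, 14 MB left
memory block 7: place 57 MB, 7 MB left
memory block 8: place 28 MB, 36 MB left
Final memory blocks: [40,17] [34,20] [38,17,8] [36,12,14] [39,24] [50] [57] [28].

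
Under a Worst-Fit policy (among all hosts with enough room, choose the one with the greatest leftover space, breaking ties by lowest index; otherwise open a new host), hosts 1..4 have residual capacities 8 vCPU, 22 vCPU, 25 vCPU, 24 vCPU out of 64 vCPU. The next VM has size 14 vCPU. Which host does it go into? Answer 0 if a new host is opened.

Hosts with room: host 2 (22 vCPU), host 3 (25 vCPU), host 4 (24 vCPU).
Most room is host 3 with 25 vCPU free.

3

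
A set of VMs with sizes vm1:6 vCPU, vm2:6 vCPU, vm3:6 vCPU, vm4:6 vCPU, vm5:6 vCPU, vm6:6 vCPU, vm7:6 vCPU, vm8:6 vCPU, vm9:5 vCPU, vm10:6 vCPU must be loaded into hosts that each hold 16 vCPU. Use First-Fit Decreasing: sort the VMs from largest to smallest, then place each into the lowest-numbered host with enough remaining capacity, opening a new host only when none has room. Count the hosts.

5

Sorted descending: 6, 6, 6, 6, 6, 6, 6, 6, 6, 5.
host 1: place 6 vCPU, 10 vCPU left
host 1: place 6 vCPU, 4 vCPU left
host 2: place 6 vCPU, 10 vCPU left
host 2: place 6 vCPU, 4 vCPU left
host 3: place 6 vCPU, 10 vCPU left
host 3: place 6 vCPU, 4 vCPU left
host 4: place 6 vCPU, 10 vCPU left
host 4: place 6 vCPU, 4 vCPU left
host 5: place 6 vCPU, 10 vCPU left
host 5: place 5 vCPU, 5 vCPU left
Final hosts: [6,6] [6,6] [6,6] [6,6] [6,5].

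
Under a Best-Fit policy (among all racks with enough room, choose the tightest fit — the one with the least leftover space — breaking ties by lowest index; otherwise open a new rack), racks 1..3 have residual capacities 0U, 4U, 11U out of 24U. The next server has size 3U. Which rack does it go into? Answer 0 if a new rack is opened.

2

Racks with room: rack 2 (4U), rack 3 (11U).
Tightest fit is rack 2 with 4U free.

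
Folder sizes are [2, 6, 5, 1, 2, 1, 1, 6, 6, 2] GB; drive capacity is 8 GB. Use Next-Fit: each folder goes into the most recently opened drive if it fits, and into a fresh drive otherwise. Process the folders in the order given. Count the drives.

4 drives

drive 1: place 2 GB, 6 GB left
drive 1: place 6 GB, 0 GB left
drive 2: place 5 GB, 3 GB left
drive 2: place 1 GB, 2 GB left
drive 2: place 2 GB, 0 GB left
drive 3: place 1 GB, 7 GB left
drive 3: place 1 GB, 6 GB left
drive 3: place 6 GB, 0 GB left
drive 4: place 6 GB, 2 GB left
drive 4: place 2 GB, 0 GB left
Final drives: [2,6] [5,1,2] [1,1,6] [6,2].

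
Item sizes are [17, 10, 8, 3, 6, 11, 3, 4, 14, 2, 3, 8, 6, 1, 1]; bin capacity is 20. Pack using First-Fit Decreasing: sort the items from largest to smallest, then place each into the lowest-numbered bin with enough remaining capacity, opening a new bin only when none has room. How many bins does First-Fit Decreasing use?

5

Sorted descending: 17, 14, 11, 10, 8, 8, 6, 6, 4, 3, 3, 3, 2, 1, 1.
17 → bin 1 (remaining 3)
14 → bin 2 (remaining 6)
11 → bin 3 (remaining 9)
10 → bin 4 (remaining 10)
8 → bin 3 (remaining 1)
8 → bin 4 (remaining 2)
6 → bin 2 (remaining 0)
6 → bin 5 (remaining 14)
4 → bin 5 (remaining 10)
3 → bin 1 (remaining 0)
3 → bin 5 (remaining 7)
3 → bin 5 (remaining 4)
2 → bin 4 (remaining 0)
1 → bin 3 (remaining 0)
1 → bin 5 (remaining 3)
Final bins: [17,3] [14,6] [11,8,1] [10,8,2] [6,4,3,3,1].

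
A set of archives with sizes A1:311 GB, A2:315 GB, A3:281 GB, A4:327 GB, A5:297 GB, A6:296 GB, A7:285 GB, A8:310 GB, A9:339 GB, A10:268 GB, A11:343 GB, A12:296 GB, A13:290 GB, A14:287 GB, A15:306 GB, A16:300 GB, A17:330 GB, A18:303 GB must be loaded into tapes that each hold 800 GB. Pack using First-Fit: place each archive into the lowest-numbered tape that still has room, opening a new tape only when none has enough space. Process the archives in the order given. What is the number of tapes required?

Put A1 (311 GB) in tape 1; 489 GB remain.
Put A2 (315 GB) in tape 1; 174 GB remain.
Put A3 (281 GB) in tape 2; 519 GB remain.
Put A4 (327 GB) in tape 2; 192 GB remain.
Put A5 (297 GB) in tape 3; 503 GB remain.
Put A6 (296 GB) in tape 3; 207 GB remain.
Put A7 (285 GB) in tape 4; 515 GB remain.
Put A8 (310 GB) in tape 4; 205 GB remain.
Put A9 (339 GB) in tape 5; 461 GB remain.
Put A10 (268 GB) in tape 5; 193 GB remain.
Put A11 (343 GB) in tape 6; 457 GB remain.
Put A12 (296 GB) in tape 6; 161 GB remain.
Put A13 (290 GB) in tape 7; 510 GB remain.
Put A14 (287 GB) in tape 7; 223 GB remain.
Put A15 (306 GB) in tape 8; 494 GB remain.
Put A16 (300 GB) in tape 8; 194 GB remain.
Put A17 (330 GB) in tape 9; 470 GB remain.
Put A18 (303 GB) in tape 9; 167 GB remain.

9 tapes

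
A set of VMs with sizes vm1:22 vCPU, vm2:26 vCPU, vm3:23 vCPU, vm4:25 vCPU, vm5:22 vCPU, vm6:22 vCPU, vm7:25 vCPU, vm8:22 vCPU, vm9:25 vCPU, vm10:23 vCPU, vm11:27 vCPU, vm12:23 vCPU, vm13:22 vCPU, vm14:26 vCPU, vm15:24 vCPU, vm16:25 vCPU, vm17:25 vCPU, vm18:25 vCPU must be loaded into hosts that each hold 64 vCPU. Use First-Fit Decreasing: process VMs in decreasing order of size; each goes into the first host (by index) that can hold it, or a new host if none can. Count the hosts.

9

Sorted descending: 27, 26, 26, 25, 25, 25, 25, 25, 25, 24, 23, 23, 23, 22, 22, 22, 22, 22.
27 vCPU → host 1 (remaining 37 vCPU)
26 vCPU → host 1 (remaining 11 vCPU)
26 vCPU → host 2 (remaining 38 vCPU)
25 vCPU → host 2 (remaining 13 vCPU)
25 vCPU → host 3 (remaining 39 vCPU)
25 vCPU → host 3 (remaining 14 vCPU)
25 vCPU → host 4 (remaining 39 vCPU)
25 vCPU → host 4 (remaining 14 vCPU)
25 vCPU → host 5 (remaining 39 vCPU)
24 vCPU → host 5 (remaining 15 vCPU)
23 vCPU → host 6 (remaining 41 vCPU)
23 vCPU → host 6 (remaining 18 vCPU)
23 vCPU → host 7 (remaining 41 vCPU)
22 vCPU → host 7 (remaining 19 vCPU)
22 vCPU → host 8 (remaining 42 vCPU)
22 vCPU → host 8 (remaining 20 vCPU)
22 vCPU → host 9 (remaining 42 vCPU)
22 vCPU → host 9 (remaining 20 vCPU)
Final hosts: [27,26] [26,25] [25,25] [25,25] [25,24] [23,23] [23,22] [22,22] [22,22].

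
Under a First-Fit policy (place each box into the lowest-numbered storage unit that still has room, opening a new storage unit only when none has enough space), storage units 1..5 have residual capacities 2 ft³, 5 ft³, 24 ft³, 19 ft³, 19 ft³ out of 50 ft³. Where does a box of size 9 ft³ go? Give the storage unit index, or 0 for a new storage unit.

3

Storage units with room: storage unit 3 (24 ft³), storage unit 4 (19 ft³), storage unit 5 (19 ft³).
The first with room is storage unit 3.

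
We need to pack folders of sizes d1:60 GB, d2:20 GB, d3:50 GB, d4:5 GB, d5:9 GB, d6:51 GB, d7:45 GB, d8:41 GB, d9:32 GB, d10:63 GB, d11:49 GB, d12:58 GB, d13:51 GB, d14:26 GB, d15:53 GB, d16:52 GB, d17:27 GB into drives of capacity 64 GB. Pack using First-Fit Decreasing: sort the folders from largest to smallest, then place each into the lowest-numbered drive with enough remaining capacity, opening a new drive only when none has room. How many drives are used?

13 drives

Sorted descending: 63, 60, 58, 53, 52, 51, 51, 50, 49, 45, 41, 32, 27, 26, 20, 9, 5.
drive 1: place 63 GB, 1 GB left
drive 2: place 60 GB, 4 GB left
drive 3: place 58 GB, 6 GB left
drive 4: place 53 GB, 11 GB left
drive 5: place 52 GB, 12 GB left
drive 6: place 51 GB, 13 GB left
drive 7: place 51 GB, 13 GB left
drive 8: place 50 GB, 14 GB left
drive 9: place 49 GB, 15 GB left
drive 10: place 45 GB, 19 GB left
drive 11: place 41 GB, 23 GB left
drive 12: place 32 GB, 32 GB left
drive 12: place 27 GB, 5 GB left
drive 13: place 26 GB, 38 GB left
drive 11: place 20 GB, 3 GB left
drive 4: place 9 GB, 2 GB left
drive 3: place 5 GB, 1 GB left
Final drives: [63] [60] [58,5] [53,9] [52] [51] [51] [50] [49] [45] [41,20] [32,27] [26].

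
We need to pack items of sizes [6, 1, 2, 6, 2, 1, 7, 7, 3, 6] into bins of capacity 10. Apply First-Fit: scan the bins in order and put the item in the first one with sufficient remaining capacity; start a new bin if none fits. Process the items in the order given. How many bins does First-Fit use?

5 bins

Put 6 in bin 1; 4 remain.
Put 1 in bin 1; 3 remain.
Put 2 in bin 1; 1 remain.
Put 6 in bin 2; 4 remain.
Put 2 in bin 2; 2 remain.
Put 1 in bin 1; 0 remain.
Put 7 in bin 3; 3 remain.
Put 7 in bin 4; 3 remain.
Put 3 in bin 3; 0 remain.
Put 6 in bin 5; 4 remain.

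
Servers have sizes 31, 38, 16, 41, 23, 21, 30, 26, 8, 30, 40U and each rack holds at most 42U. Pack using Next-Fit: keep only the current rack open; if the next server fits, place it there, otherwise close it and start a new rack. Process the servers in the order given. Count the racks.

rack 1: place 31U, 11U left
rack 2: place 38U, 4U left
rack 3: place 16U, 26U left
rack 4: place 41U, 1U left
rack 5: place 23U, 19U left
rack 6: place 21U, 21U left
rack 7: place 30U, 12U left
rack 8: place 26U, 16U left
rack 8: place 8U, 8U left
rack 9: place 30U, 12U left
rack 10: place 40U, 2U left
Final racks: [31] [38] [16] [41] [23] [21] [30] [26,8] [30] [40].

10 racks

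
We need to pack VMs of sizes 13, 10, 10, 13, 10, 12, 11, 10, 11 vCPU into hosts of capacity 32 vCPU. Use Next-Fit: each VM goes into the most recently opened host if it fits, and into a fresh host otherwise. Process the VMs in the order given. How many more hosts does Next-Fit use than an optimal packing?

Next-Fit: [13,10] [10,13] [10,12] [11,10,11] → 4 hosts.
Total size 100 vCPU; any packing needs at least ⌈100/32⌉ = 4 hosts.
So 4 is already optimal.

0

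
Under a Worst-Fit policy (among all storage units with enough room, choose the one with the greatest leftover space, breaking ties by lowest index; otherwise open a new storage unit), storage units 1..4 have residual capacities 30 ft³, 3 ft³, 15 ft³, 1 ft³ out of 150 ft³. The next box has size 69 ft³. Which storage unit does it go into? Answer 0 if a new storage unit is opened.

No storage unit has ≥ 69 ft³ free, so a new storage unit is opened.

0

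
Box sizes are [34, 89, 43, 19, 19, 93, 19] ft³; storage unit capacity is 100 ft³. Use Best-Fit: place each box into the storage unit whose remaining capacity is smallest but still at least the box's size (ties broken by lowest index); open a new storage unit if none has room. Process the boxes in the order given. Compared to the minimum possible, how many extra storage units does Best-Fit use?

Best-Fit: [34,43,19] [89] [19,19] [93] → 4 storage units.
Total size 316 ft³; any packing needs at least ⌈316/100⌉ = 4 storage units.
So 4 is already optimal.

0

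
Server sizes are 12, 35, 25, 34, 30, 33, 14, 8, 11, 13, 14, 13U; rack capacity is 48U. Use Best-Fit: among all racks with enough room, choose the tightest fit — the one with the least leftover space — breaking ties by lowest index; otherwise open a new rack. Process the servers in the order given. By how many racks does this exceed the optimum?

0

Best-Fit: [12,35] [25,13] [34,14] [30,11] [33,8] [14,13] → 6 racks.
Total size 242U; any packing needs at least ⌈242/48⌉ = 6 racks.
So 6 is already optimal.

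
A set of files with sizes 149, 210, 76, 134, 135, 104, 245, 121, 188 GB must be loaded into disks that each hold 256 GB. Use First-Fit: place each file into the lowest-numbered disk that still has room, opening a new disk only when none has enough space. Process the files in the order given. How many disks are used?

149 GB → disk 1 (remaining 107 GB)
210 GB → disk 2 (remaining 46 GB)
76 GB → disk 1 (remaining 31 GB)
134 GB → disk 3 (remaining 122 GB)
135 GB → disk 4 (remaining 121 GB)
104 GB → disk 3 (remaining 18 GB)
245 GB → disk 5 (remaining 11 GB)
121 GB → disk 4 (remaining 0 GB)
188 GB → disk 6 (remaining 68 GB)

6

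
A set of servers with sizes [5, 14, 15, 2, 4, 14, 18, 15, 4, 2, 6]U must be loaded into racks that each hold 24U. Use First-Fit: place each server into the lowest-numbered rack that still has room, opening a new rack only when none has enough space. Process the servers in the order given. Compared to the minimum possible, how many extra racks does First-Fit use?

First-Fit: [5,14,2,2] [15,4,4] [14,6] [18] [15] → 5 racks.
Total size 99U; any packing needs at least ⌈99/24⌉ = 5 racks.
So 5 is already optimal.

0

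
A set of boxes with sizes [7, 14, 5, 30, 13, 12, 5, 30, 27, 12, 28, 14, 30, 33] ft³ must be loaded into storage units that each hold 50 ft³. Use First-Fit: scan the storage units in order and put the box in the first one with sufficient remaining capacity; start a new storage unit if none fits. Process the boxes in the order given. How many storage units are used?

storage unit 1: place 7 ft³, 43 ft³ left
storage unit 1: place 14 ft³, 29 ft³ left
storage unit 1: place 5 ft³, 24 ft³ left
storage unit 2: place 30 ft³, 20 ft³ left
storage unit 1: place 13 ft³, 11 ft³ left
storage unit 2: place 12 ft³, 8 ft³ left
storage unit 1: place 5 ft³, 6 ft³ left
storage unit 3: place 30 ft³, 20 ft³ left
storage unit 4: place 27 ft³, 23 ft³ left
storage unit 3: place 12 ft³, 8 ft³ left
storage unit 5: place 28 ft³, 22 ft³ left
storage unit 4: place 14 ft³, 9 ft³ left
storage unit 6: place 30 ft³, 20 ft³ left
storage unit 7: place 33 ft³, 17 ft³ left

7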